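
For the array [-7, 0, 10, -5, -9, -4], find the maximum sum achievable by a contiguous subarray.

Using Kadane's algorithm on [-7, 0, 10, -5, -9, -4]:

Scanning through the array:
Position 1 (value 0): max_ending_here = 0, max_so_far = 0
Position 2 (value 10): max_ending_here = 10, max_so_far = 10
Position 3 (value -5): max_ending_here = 5, max_so_far = 10
Position 4 (value -9): max_ending_here = -4, max_so_far = 10
Position 5 (value -4): max_ending_here = -4, max_so_far = 10

Maximum subarray: [0, 10]
Maximum sum: 10

The maximum subarray is [0, 10] with sum 10. This subarray runs from index 1 to index 2.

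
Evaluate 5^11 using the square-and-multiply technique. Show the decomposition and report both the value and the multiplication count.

Computing 5^11 by squaring (build up from 5^1; each line after the first costs one multiplication):

5^1 = 5
5^2 = (5^1)^2 = 5^2 = 25
5^4 = (5^2)^2 = 25^2 = 625
5^5 = 5 * 5^4 = 5 * 625 = 3125
5^10 = (5^5)^2 = 3125^2 = 9765625
5^11 = 5 * 5^10 = 5 * 9765625 = 48828125

Result: 48828125
Multiplications needed: 5 (5 lines after 5^1)

5^11 = 48828125. Using exponentiation by squaring, this requires 5 multiplications. The key idea: if the exponent is even, square the half-power; if odd, multiply by the base once.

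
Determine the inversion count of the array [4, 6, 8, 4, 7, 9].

Finding inversions in [4, 6, 8, 4, 7, 9]:

(1, 3): arr[1]=6 > arr[3]=4
(2, 3): arr[2]=8 > arr[3]=4
(2, 4): arr[2]=8 > arr[4]=7

Total inversions: 3

The array has 3 inversion(s): (1,3), (2,3), (2,4). Each pair (i,j) satisfies i < j and arr[i] > arr[j].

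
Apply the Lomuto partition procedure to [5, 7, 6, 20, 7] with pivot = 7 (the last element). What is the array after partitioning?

Lomuto partition with pivot = 7:

Initial array: [5, 7, 6, 20, 7]

arr[0]=5 <= 7: swap with position 0, array becomes [5, 7, 6, 20, 7]
arr[1]=7 <= 7: swap with position 1, array becomes [5, 7, 6, 20, 7]
arr[2]=6 <= 7: swap with position 2, array becomes [5, 7, 6, 20, 7]
arr[3]=20 > 7: no swap

Place pivot at position 3: [5, 7, 6, 7, 20]
Pivot position: 3

After partitioning with pivot 7, the array becomes [5, 7, 6, 7, 20]. The pivot is placed at index 3. All elements to the left of the pivot are <= 7, and all elements to the right are > 7.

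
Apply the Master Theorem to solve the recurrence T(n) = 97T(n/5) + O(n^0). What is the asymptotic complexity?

Master Theorem for T(n) = 97T(n/5) + O(n^0):

a = 97, b = 5, c = 0
log_b(a) = log_5(97) = 2.8424

Case 1: c = 0 < log_5(97) = 2.8424
T(n) = O(n^(log_5 97))

For T(n) = 97T(n/5) + O(n^0): log_5(97) = 2.8424. This is Case 1 of the Master Theorem (c < log_b(a), work dominated by leaves), giving O(n^(log_5 97)).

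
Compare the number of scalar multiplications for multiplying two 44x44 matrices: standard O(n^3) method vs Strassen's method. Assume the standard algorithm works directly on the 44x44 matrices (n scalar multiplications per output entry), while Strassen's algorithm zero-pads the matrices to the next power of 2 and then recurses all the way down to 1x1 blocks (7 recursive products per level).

Matrix multiplication for 44x44 matrices:

Strassen's algorithm requires power-of-2 dimensions. Pad 44x44 to 64x64 (next power of 2).

Standard algorithm: 44^3 = 85184 multiplications
Strassen's algorithm: 7^(log2(64)) = 7^6 = 117649 multiplications
Difference: 85184 - 117649 = -32465 (Strassen uses MORE here due to padding overhead — for small or just-over-power-of-2 n, padding can outweigh the per-level savings)

Standard: 85184 multiplications (44^3). Strassen: 117649 multiplications (7^6, after padding to 64x64). Strassen reduces 8 recursive multiplications to 7 at each level.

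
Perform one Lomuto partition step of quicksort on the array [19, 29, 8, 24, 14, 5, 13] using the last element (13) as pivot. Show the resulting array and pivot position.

Lomuto partition with pivot = 13:

Initial array: [19, 29, 8, 24, 14, 5, 13]

arr[0]=19 > 13: no swap
arr[1]=29 > 13: no swap
arr[2]=8 <= 13: swap with position 0, array becomes [8, 29, 19, 24, 14, 5, 13]
arr[3]=24 > 13: no swap
arr[4]=14 > 13: no swap
arr[5]=5 <= 13: swap with position 1, array becomes [8, 5, 19, 24, 14, 29, 13]

Place pivot at position 2: [8, 5, 13, 24, 14, 29, 19]
Pivot position: 2

After partitioning with pivot 13, the array becomes [8, 5, 13, 24, 14, 29, 19]. The pivot is placed at index 2. All elements to the left of the pivot are <= 13, and all elements to the right are > 13.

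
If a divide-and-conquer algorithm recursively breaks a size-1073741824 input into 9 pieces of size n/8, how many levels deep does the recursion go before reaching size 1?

For divide and conquer with division factor 8:

Problem sizes at each level:
Level 0: 1073741824
Level 1: 134217728
Level 2: 16777216
Level 3: 2097152
Level 4: 262144
Level 5: 32768
Level 6: 4096
Level 7: 512
Level 8: 64
Level 9: 8
Level 10: 1

The root is level 0 and the size-1 base case is level 10 (the tree spans levels 0 through 10, i.e. 11 levels counting the root), so the depth is the number of divisions: log_8(1073741824) = 10

The recursion tree depth is log_8(1073741824) = 10. At each level, the problem size is divided by 8, so it takes 10 divisions to reduce to a base case of size 1. The algorithm makes 9 recursive calls at each level.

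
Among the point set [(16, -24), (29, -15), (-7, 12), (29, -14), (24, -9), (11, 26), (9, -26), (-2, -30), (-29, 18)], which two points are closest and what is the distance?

Computing all pairwise distances among 9 points:

d((16, -24), (29, -15)) = 15.8114
d((16, -24), (-7, 12)) = 42.72
d((16, -24), (29, -14)) = 16.4012
d((16, -24), (24, -9)) = 17.0
d((16, -24), (11, 26)) = 50.2494
d((16, -24), (9, -26)) = 7.2801
d((16, -24), (-2, -30)) = 18.9737
d((16, -24), (-29, 18)) = 61.5549
d((29, -15), (-7, 12)) = 45.0
d((29, -15), (29, -14)) = 1.0 <-- minimum
d((29, -15), (24, -9)) = 7.8102
d((29, -15), (11, 26)) = 44.7772
d((29, -15), (9, -26)) = 22.8254
d((29, -15), (-2, -30)) = 34.4384
d((29, -15), (-29, 18)) = 66.7308
d((-7, 12), (29, -14)) = 44.4072
d((-7, 12), (24, -9)) = 37.4433
d((-7, 12), (11, 26)) = 22.8035
d((-7, 12), (9, -26)) = 41.2311
d((-7, 12), (-2, -30)) = 42.2966
d((-7, 12), (-29, 18)) = 22.8035
d((29, -14), (24, -9)) = 7.0711
d((29, -14), (11, 26)) = 43.8634
d((29, -14), (9, -26)) = 23.3238
d((29, -14), (-2, -30)) = 34.8855
d((29, -14), (-29, 18)) = 66.242
d((24, -9), (11, 26)) = 37.3363
d((24, -9), (9, -26)) = 22.6716
d((24, -9), (-2, -30)) = 33.4215
d((24, -9), (-29, 18)) = 59.4811
d((11, 26), (9, -26)) = 52.0384
d((11, 26), (-2, -30)) = 57.4891
d((11, 26), (-29, 18)) = 40.7922
d((9, -26), (-2, -30)) = 11.7047
d((9, -26), (-29, 18)) = 58.1378
d((-2, -30), (-29, 18)) = 55.0727

Closest pair: (29, -15) and (29, -14) with distance 1.0

The closest pair is (29, -15) and (29, -14) with Euclidean distance 1.0. For 9 points, brute-force pairwise comparison is shown above. For large n, the divide-and-conquer algorithm (sort by x, recurse on halves, check the dividing strip) achieves O(n log n).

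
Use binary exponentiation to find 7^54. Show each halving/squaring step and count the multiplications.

Computing 7^54 by squaring (build up from 7^1; each line after the first costs one multiplication):

7^1 = 7
7^2 = (7^1)^2 = 7^2 = 49
7^3 = 7 * 7^2 = 7 * 49 = 343
7^6 = (7^3)^2 = 343^2 = 117649
7^12 = (7^6)^2 = 117649^2 = 13841287201
7^13 = 7 * 7^12 = 7 * 13841287201 = 96889010407
7^26 = (7^13)^2 = 96889010407^2 = 9387480337647754305649
7^27 = 7 * 7^26 = 7 * 9387480337647754305649 = 65712362363534280139543
7^54 = (7^27)^2 = 65712362363534280139543^2 = 4318114567396436564035293097707728087552248849

Result: 4318114567396436564035293097707728087552248849
Multiplications needed: 8 (8 lines after 7^1)

7^54 = 4318114567396436564035293097707728087552248849. Using exponentiation by squaring, this requires 8 multiplications. The key idea: if the exponent is even, square the half-power; if odd, multiply by the base once.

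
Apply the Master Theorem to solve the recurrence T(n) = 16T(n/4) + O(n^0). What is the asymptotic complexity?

Master Theorem for T(n) = 16T(n/4) + O(n^0):

a = 16, b = 4, c = 0
log_b(a) = log_4(16) = 2.0000

Case 1: c = 0 < log_4(16) = 2.0000
T(n) = O(n^(log_4 16)) = O(n^2)

For T(n) = 16T(n/4) + O(n^0): log_4(16) = 2.0000. This is Case 1 of the Master Theorem (c < log_b(a), work dominated by leaves), giving O(n^2).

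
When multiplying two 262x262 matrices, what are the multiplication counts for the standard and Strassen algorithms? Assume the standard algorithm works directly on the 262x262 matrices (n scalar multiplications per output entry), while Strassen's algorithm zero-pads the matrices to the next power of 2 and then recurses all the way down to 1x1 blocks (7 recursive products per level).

Matrix multiplication for 262x262 matrices:

Strassen's algorithm requires power-of-2 dimensions. Pad 262x262 to 512x512 (next power of 2).

Standard algorithm: 262^3 = 17984728 multiplications
Strassen's algorithm: 7^(log2(512)) = 7^9 = 40353607 multiplications
Difference: 17984728 - 40353607 = -22368879 (Strassen uses MORE here due to padding overhead — for small or just-over-power-of-2 n, padding can outweigh the per-level savings)

Standard: 17984728 multiplications (262^3). Strassen: 40353607 multiplications (7^9, after padding to 512x512). Strassen reduces 8 recursive multiplications to 7 at each level.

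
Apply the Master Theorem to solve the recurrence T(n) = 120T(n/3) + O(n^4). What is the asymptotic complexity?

Master Theorem for T(n) = 120T(n/3) + O(n^4):

a = 120, b = 3, c = 4
log_b(a) = log_3(120) = 4.3578

Case 1: c = 4 < log_3(120) = 4.3578
T(n) = O(n^(log_3 120))

For T(n) = 120T(n/3) + O(n^4): log_3(120) = 4.3578. This is Case 1 of the Master Theorem (c < log_b(a), work dominated by leaves), giving O(n^(log_3 120)).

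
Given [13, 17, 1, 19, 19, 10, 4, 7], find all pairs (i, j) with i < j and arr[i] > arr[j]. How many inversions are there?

Finding inversions in [13, 17, 1, 19, 19, 10, 4, 7]:

(0, 2): arr[0]=13 > arr[2]=1
(0, 5): arr[0]=13 > arr[5]=10
(0, 6): arr[0]=13 > arr[6]=4
(0, 7): arr[0]=13 > arr[7]=7
(1, 2): arr[1]=17 > arr[2]=1
(1, 5): arr[1]=17 > arr[5]=10
(1, 6): arr[1]=17 > arr[6]=4
(1, 7): arr[1]=17 > arr[7]=7
(3, 5): arr[3]=19 > arr[5]=10
(3, 6): arr[3]=19 > arr[6]=4
(3, 7): arr[3]=19 > arr[7]=7
(4, 5): arr[4]=19 > arr[5]=10
(4, 6): arr[4]=19 > arr[6]=4
(4, 7): arr[4]=19 > arr[7]=7
(5, 6): arr[5]=10 > arr[6]=4
(5, 7): arr[5]=10 > arr[7]=7

Total inversions: 16

The array has 16 inversion(s): (0,2), (0,5), (0,6), (0,7), (1,2), (1,5), (1,6), (1,7), (3,5), (3,6), (3,7), (4,5), (4,6), (4,7), (5,6), (5,7). Each pair (i,j) satisfies i < j and arr[i] > arr[j].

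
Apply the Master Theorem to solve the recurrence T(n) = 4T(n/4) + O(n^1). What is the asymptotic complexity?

Master Theorem for T(n) = 4T(n/4) + O(n^1):

a = 4, b = 4, c = 1
log_b(a) = log_4(4) = 1.0000

Case 2: c = 1 = log_4(4) = 1.0000
T(n) = O(n^1 log n) = O(n log n)

For T(n) = 4T(n/4) + O(n^1): log_4(4) = 1.0000. This is Case 2 of the Master Theorem (c = log_b(a), equal work at all levels), giving O(n log n).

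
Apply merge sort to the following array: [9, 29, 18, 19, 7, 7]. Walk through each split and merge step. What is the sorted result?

Merge sort trace:

Split: [9, 29, 18, 19, 7, 7] -> [9, 29, 18] and [19, 7, 7]
  Split: [9, 29, 18] -> [9] and [29, 18]
    Split: [29, 18] -> [29] and [18]
    Merge: [29] + [18] -> [18, 29]
  Merge: [9] + [18, 29] -> [9, 18, 29]
  Split: [19, 7, 7] -> [19] and [7, 7]
    Split: [7, 7] -> [7] and [7]
    Merge: [7] + [7] -> [7, 7]
  Merge: [19] + [7, 7] -> [7, 7, 19]
Merge: [9, 18, 29] + [7, 7, 19] -> [7, 7, 9, 18, 19, 29]

Final sorted array: [7, 7, 9, 18, 19, 29]

The merge sort proceeds by recursively splitting the array and merging sorted halves.
After all merges, the sorted array is [7, 7, 9, 18, 19, 29].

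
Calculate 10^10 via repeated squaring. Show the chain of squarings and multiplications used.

Computing 10^10 by squaring (build up from 10^1; each line after the first costs one multiplication):

10^1 = 10
10^2 = (10^1)^2 = 10^2 = 100
10^4 = (10^2)^2 = 100^2 = 10000
10^5 = 10 * 10^4 = 10 * 10000 = 100000
10^10 = (10^5)^2 = 100000^2 = 10000000000

Result: 10000000000
Multiplications needed: 4 (4 lines after 10^1)

10^10 = 10000000000. Using exponentiation by squaring, this requires 4 multiplications. The key idea: if the exponent is even, square the half-power; if odd, multiply by the base once.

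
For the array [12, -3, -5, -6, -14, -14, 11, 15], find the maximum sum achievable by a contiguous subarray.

Using Kadane's algorithm on [12, -3, -5, -6, -14, -14, 11, 15]:

Scanning through the array:
Position 1 (value -3): max_ending_here = 9, max_so_far = 12
Position 2 (value -5): max_ending_here = 4, max_so_far = 12
Position 3 (value -6): max_ending_here = -2, max_so_far = 12
Position 4 (value -14): max_ending_here = -14, max_so_far = 12
Position 5 (value -14): max_ending_here = -14, max_so_far = 12
Position 6 (value 11): max_ending_here = 11, max_so_far = 12
Position 7 (value 15): max_ending_here = 26, max_so_far = 26

Maximum subarray: [11, 15]
Maximum sum: 26

The maximum subarray is [11, 15] with sum 26. This subarray runs from index 6 to index 7.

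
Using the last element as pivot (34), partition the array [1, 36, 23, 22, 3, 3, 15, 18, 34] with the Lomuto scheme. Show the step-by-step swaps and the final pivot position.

Lomuto partition with pivot = 34:

Initial array: [1, 36, 23, 22, 3, 3, 15, 18, 34]

arr[0]=1 <= 34: swap with position 0, array becomes [1, 36, 23, 22, 3, 3, 15, 18, 34]
arr[1]=36 > 34: no swap
arr[2]=23 <= 34: swap with position 1, array becomes [1, 23, 36, 22, 3, 3, 15, 18, 34]
arr[3]=22 <= 34: swap with position 2, array becomes [1, 23, 22, 36, 3, 3, 15, 18, 34]
arr[4]=3 <= 34: swap with position 3, array becomes [1, 23, 22, 3, 36, 3, 15, 18, 34]
arr[5]=3 <= 34: swap with position 4, array becomes [1, 23, 22, 3, 3, 36, 15, 18, 34]
arr[6]=15 <= 34: swap with position 5, array becomes [1, 23, 22, 3, 3, 15, 36, 18, 34]
arr[7]=18 <= 34: swap with position 6, array becomes [1, 23, 22, 3, 3, 15, 18, 36, 34]

Place pivot at position 7: [1, 23, 22, 3, 3, 15, 18, 34, 36]
Pivot position: 7

After partitioning with pivot 34, the array becomes [1, 23, 22, 3, 3, 15, 18, 34, 36]. The pivot is placed at index 7. All elements to the left of the pivot are <= 34, and all elements to the right are > 34.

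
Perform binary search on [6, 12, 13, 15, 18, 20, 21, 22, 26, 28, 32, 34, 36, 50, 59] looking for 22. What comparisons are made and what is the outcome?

Binary search for 22 in [6, 12, 13, 15, 18, 20, 21, 22, 26, 28, 32, 34, 36, 50, 59]:

lo=0, hi=14, mid=7, arr[mid]=22 -> Found target at index 7!

Binary search finds 22 at index 7 after 1 comparisons. The search repeatedly halves the search space by comparing with the middle element.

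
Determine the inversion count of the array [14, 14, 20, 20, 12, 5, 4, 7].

Finding inversions in [14, 14, 20, 20, 12, 5, 4, 7]:

(0, 4): arr[0]=14 > arr[4]=12
(0, 5): arr[0]=14 > arr[5]=5
(0, 6): arr[0]=14 > arr[6]=4
(0, 7): arr[0]=14 > arr[7]=7
(1, 4): arr[1]=14 > arr[4]=12
(1, 5): arr[1]=14 > arr[5]=5
(1, 6): arr[1]=14 > arr[6]=4
(1, 7): arr[1]=14 > arr[7]=7
(2, 4): arr[2]=20 > arr[4]=12
(2, 5): arr[2]=20 > arr[5]=5
(2, 6): arr[2]=20 > arr[6]=4
(2, 7): arr[2]=20 > arr[7]=7
(3, 4): arr[3]=20 > arr[4]=12
(3, 5): arr[3]=20 > arr[5]=5
(3, 6): arr[3]=20 > arr[6]=4
(3, 7): arr[3]=20 > arr[7]=7
(4, 5): arr[4]=12 > arr[5]=5
(4, 6): arr[4]=12 > arr[6]=4
(4, 7): arr[4]=12 > arr[7]=7
(5, 6): arr[5]=5 > arr[6]=4

Total inversions: 20

The array has 20 inversion(s): (0,4), (0,5), (0,6), (0,7), (1,4), (1,5), (1,6), (1,7), (2,4), (2,5), (2,6), (2,7), (3,4), (3,5), (3,6), (3,7), (4,5), (4,6), (4,7), (5,6). Each pair (i,j) satisfies i < j and arr[i] > arr[j].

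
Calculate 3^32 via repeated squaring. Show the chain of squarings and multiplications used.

Computing 3^32 by squaring (build up from 3^1; each line after the first costs one multiplication):

3^1 = 3
3^2 = (3^1)^2 = 3^2 = 9
3^4 = (3^2)^2 = 9^2 = 81
3^8 = (3^4)^2 = 81^2 = 6561
3^16 = (3^8)^2 = 6561^2 = 43046721
3^32 = (3^16)^2 = 43046721^2 = 1853020188851841

Result: 1853020188851841
Multiplications needed: 5 (5 lines after 3^1)

3^32 = 1853020188851841. Using exponentiation by squaring, this requires 5 multiplications. The key idea: if the exponent is even, square the half-power; if odd, multiply by the base once.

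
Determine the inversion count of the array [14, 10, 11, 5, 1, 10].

Finding inversions in [14, 10, 11, 5, 1, 10]:

(0, 1): arr[0]=14 > arr[1]=10
(0, 2): arr[0]=14 > arr[2]=11
(0, 3): arr[0]=14 > arr[3]=5
(0, 4): arr[0]=14 > arr[4]=1
(0, 5): arr[0]=14 > arr[5]=10
(1, 3): arr[1]=10 > arr[3]=5
(1, 4): arr[1]=10 > arr[4]=1
(2, 3): arr[2]=11 > arr[3]=5
(2, 4): arr[2]=11 > arr[4]=1
(2, 5): arr[2]=11 > arr[5]=10
(3, 4): arr[3]=5 > arr[4]=1

Total inversions: 11

The array has 11 inversion(s): (0,1), (0,2), (0,3), (0,4), (0,5), (1,3), (1,4), (2,3), (2,4), (2,5), (3,4). Each pair (i,j) satisfies i < j and arr[i] > arr[j].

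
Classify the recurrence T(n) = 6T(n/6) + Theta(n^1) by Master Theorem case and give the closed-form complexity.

Master Theorem for T(n) = 6T(n/6) + O(n^1):

a = 6, b = 6, c = 1
log_b(a) = log_6(6) = 1.0000

Case 2: c = 1 = log_6(6) = 1.0000
T(n) = O(n^1 log n) = O(n log n)

For T(n) = 6T(n/6) + O(n^1): log_6(6) = 1.0000. This is Case 2 of the Master Theorem (c = log_b(a), equal work at all levels), giving O(n log n).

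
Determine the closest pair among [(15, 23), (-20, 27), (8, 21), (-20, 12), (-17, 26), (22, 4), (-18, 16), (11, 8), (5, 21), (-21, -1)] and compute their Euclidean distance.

Computing all pairwise distances among 10 points:

d((15, 23), (-20, 27)) = 35.2278
d((15, 23), (8, 21)) = 7.2801
d((15, 23), (-20, 12)) = 36.6879
d((15, 23), (-17, 26)) = 32.1403
d((15, 23), (22, 4)) = 20.2485
d((15, 23), (-18, 16)) = 33.7343
d((15, 23), (11, 8)) = 15.5242
d((15, 23), (5, 21)) = 10.198
d((15, 23), (-21, -1)) = 43.2666
d((-20, 27), (8, 21)) = 28.6356
d((-20, 27), (-20, 12)) = 15.0
d((-20, 27), (-17, 26)) = 3.1623
d((-20, 27), (22, 4)) = 47.8853
d((-20, 27), (-18, 16)) = 11.1803
d((-20, 27), (11, 8)) = 36.3593
d((-20, 27), (5, 21)) = 25.7099
d((-20, 27), (-21, -1)) = 28.0179
d((8, 21), (-20, 12)) = 29.4109
d((8, 21), (-17, 26)) = 25.4951
d((8, 21), (22, 4)) = 22.0227
d((8, 21), (-18, 16)) = 26.4764
d((8, 21), (11, 8)) = 13.3417
d((8, 21), (5, 21)) = 3.0 <-- minimum
d((8, 21), (-21, -1)) = 36.4005
d((-20, 12), (-17, 26)) = 14.3178
d((-20, 12), (22, 4)) = 42.7551
d((-20, 12), (-18, 16)) = 4.4721
d((-20, 12), (11, 8)) = 31.257
d((-20, 12), (5, 21)) = 26.5707
d((-20, 12), (-21, -1)) = 13.0384
d((-17, 26), (22, 4)) = 44.7772
d((-17, 26), (-18, 16)) = 10.0499
d((-17, 26), (11, 8)) = 33.2866
d((-17, 26), (5, 21)) = 22.561
d((-17, 26), (-21, -1)) = 27.2947
d((22, 4), (-18, 16)) = 41.7612
d((22, 4), (11, 8)) = 11.7047
d((22, 4), (5, 21)) = 24.0416
d((22, 4), (-21, -1)) = 43.2897
d((-18, 16), (11, 8)) = 30.0832
d((-18, 16), (5, 21)) = 23.5372
d((-18, 16), (-21, -1)) = 17.2627
d((11, 8), (5, 21)) = 14.3178
d((11, 8), (-21, -1)) = 33.2415
d((5, 21), (-21, -1)) = 34.0588

Closest pair: (8, 21) and (5, 21) with distance 3.0

The closest pair is (8, 21) and (5, 21) with Euclidean distance 3.0. For 10 points, brute-force pairwise comparison is shown above. For large n, the divide-and-conquer algorithm (sort by x, recurse on halves, check the dividing strip) achieves O(n log n).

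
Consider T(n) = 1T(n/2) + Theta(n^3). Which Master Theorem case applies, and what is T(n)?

Master Theorem for T(n) = 1T(n/2) + O(n^3):

a = 1, b = 2, c = 3
log_b(a) = log_2(1) = 0.0000

Case 3: c = 3 > log_2(1) = 0.0000
T(n) = O(n^3) = O(n^3)

For T(n) = 1T(n/2) + O(n^3): log_2(1) = 0.0000. This is Case 3 of the Master Theorem (c > log_b(a), work dominated by root), giving O(n^3).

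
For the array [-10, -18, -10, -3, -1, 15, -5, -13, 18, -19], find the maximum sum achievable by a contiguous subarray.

Using Kadane's algorithm on [-10, -18, -10, -3, -1, 15, -5, -13, 18, -19]:

Scanning through the array:
Position 1 (value -18): max_ending_here = -18, max_so_far = -10
Position 2 (value -10): max_ending_here = -10, max_so_far = -10
Position 3 (value -3): max_ending_here = -3, max_so_far = -3
Position 4 (value -1): max_ending_here = -1, max_so_far = -1
Position 5 (value 15): max_ending_here = 15, max_so_far = 15
Position 6 (value -5): max_ending_here = 10, max_so_far = 15
Position 7 (value -13): max_ending_here = -3, max_so_far = 15
Position 8 (value 18): max_ending_here = 18, max_so_far = 18
Position 9 (value -19): max_ending_here = -1, max_so_far = 18

Maximum subarray: [18]
Maximum sum: 18

The maximum subarray is [18] with sum 18. This subarray runs from index 8 to index 8.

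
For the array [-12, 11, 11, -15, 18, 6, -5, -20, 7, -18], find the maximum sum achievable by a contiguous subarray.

Using Kadane's algorithm on [-12, 11, 11, -15, 18, 6, -5, -20, 7, -18]:

Scanning through the array:
Position 1 (value 11): max_ending_here = 11, max_so_far = 11
Position 2 (value 11): max_ending_here = 22, max_so_far = 22
Position 3 (value -15): max_ending_here = 7, max_so_far = 22
Position 4 (value 18): max_ending_here = 25, max_so_far = 25
Position 5 (value 6): max_ending_here = 31, max_so_far = 31
Position 6 (value -5): max_ending_here = 26, max_so_far = 31
Position 7 (value -20): max_ending_here = 6, max_so_far = 31
Position 8 (value 7): max_ending_here = 13, max_so_far = 31
Position 9 (value -18): max_ending_here = -5, max_so_far = 31

Maximum subarray: [11, 11, -15, 18, 6]
Maximum sum: 31

The maximum subarray is [11, 11, -15, 18, 6] with sum 31. This subarray runs from index 1 to index 5.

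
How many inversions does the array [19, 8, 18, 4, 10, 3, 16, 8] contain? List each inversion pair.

Finding inversions in [19, 8, 18, 4, 10, 3, 16, 8]:

(0, 1): arr[0]=19 > arr[1]=8
(0, 2): arr[0]=19 > arr[2]=18
(0, 3): arr[0]=19 > arr[3]=4
(0, 4): arr[0]=19 > arr[4]=10
(0, 5): arr[0]=19 > arr[5]=3
(0, 6): arr[0]=19 > arr[6]=16
(0, 7): arr[0]=19 > arr[7]=8
(1, 3): arr[1]=8 > arr[3]=4
(1, 5): arr[1]=8 > arr[5]=3
(2, 3): arr[2]=18 > arr[3]=4
(2, 4): arr[2]=18 > arr[4]=10
(2, 5): arr[2]=18 > arr[5]=3
(2, 6): arr[2]=18 > arr[6]=16
(2, 7): arr[2]=18 > arr[7]=8
(3, 5): arr[3]=4 > arr[5]=3
(4, 5): arr[4]=10 > arr[5]=3
(4, 7): arr[4]=10 > arr[7]=8
(6, 7): arr[6]=16 > arr[7]=8

Total inversions: 18

The array has 18 inversion(s): (0,1), (0,2), (0,3), (0,4), (0,5), (0,6), (0,7), (1,3), (1,5), (2,3), (2,4), (2,5), (2,6), (2,7), (3,5), (4,5), (4,7), (6,7). Each pair (i,j) satisfies i < j and arr[i] > arr[j].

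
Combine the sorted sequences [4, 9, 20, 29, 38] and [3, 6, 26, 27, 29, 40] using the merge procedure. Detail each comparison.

Merging process:

Compare 4 vs 3: take 3 from right. Merged: [3]
Compare 4 vs 6: take 4 from left. Merged: [3, 4]
Compare 9 vs 6: take 6 from right. Merged: [3, 4, 6]
Compare 9 vs 26: take 9 from left. Merged: [3, 4, 6, 9]
Compare 20 vs 26: take 20 from left. Merged: [3, 4, 6, 9, 20]
Compare 29 vs 26: take 26 from right. Merged: [3, 4, 6, 9, 20, 26]
Compare 29 vs 27: take 27 from right. Merged: [3, 4, 6, 9, 20, 26, 27]
Compare 29 vs 29: take 29 from left. Merged: [3, 4, 6, 9, 20, 26, 27, 29]
Compare 38 vs 29: take 29 from right. Merged: [3, 4, 6, 9, 20, 26, 27, 29, 29]
Compare 38 vs 40: take 38 from left. Merged: [3, 4, 6, 9, 20, 26, 27, 29, 29, 38]
Append remaining from right: [40]. Merged: [3, 4, 6, 9, 20, 26, 27, 29, 29, 38, 40]

Final merged array: [3, 4, 6, 9, 20, 26, 27, 29, 29, 38, 40]
Total comparisons: 10

The merged array is [3, 4, 6, 9, 20, 26, 27, 29, 29, 38, 40], requiring 10 comparisons. The merge step runs in O(n) time where n is the total number of elements.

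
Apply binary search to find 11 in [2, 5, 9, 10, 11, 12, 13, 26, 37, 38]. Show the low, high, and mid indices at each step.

Binary search for 11 in [2, 5, 9, 10, 11, 12, 13, 26, 37, 38]:

lo=0, hi=9, mid=4, arr[mid]=11 -> Found target at index 4!

Binary search finds 11 at index 4 after 1 comparisons. The search repeatedly halves the search space by comparing with the middle element.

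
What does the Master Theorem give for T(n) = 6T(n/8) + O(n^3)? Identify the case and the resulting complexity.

Master Theorem for T(n) = 6T(n/8) + O(n^3):

a = 6, b = 8, c = 3
log_b(a) = log_8(6) = 0.8617

Case 3: c = 3 > log_8(6) = 0.8617
T(n) = O(n^3) = O(n^3)

For T(n) = 6T(n/8) + O(n^3): log_8(6) = 0.8617. This is Case 3 of the Master Theorem (c > log_b(a), work dominated by root), giving O(n^3).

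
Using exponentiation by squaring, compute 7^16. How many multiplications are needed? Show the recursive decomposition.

Computing 7^16 by squaring (build up from 7^1; each line after the first costs one multiplication):

7^1 = 7
7^2 = (7^1)^2 = 7^2 = 49
7^4 = (7^2)^2 = 49^2 = 2401
7^8 = (7^4)^2 = 2401^2 = 5764801
7^16 = (7^8)^2 = 5764801^2 = 33232930569601

Result: 33232930569601
Multiplications needed: 4 (4 lines after 7^1)

7^16 = 33232930569601. Using exponentiation by squaring, this requires 4 multiplications. The key idea: if the exponent is even, square the half-power; if odd, multiply by the base once.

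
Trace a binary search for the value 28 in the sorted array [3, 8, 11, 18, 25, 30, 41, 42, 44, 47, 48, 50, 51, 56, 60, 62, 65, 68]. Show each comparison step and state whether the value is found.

Binary search for 28 in [3, 8, 11, 18, 25, 30, 41, 42, 44, 47, 48, 50, 51, 56, 60, 62, 65, 68]:

lo=0, hi=17, mid=8, arr[mid]=44 -> 44 > 28, search left half
lo=0, hi=7, mid=3, arr[mid]=18 -> 18 < 28, search right half
lo=4, hi=7, mid=5, arr[mid]=30 -> 30 > 28, search left half
lo=4, hi=4, mid=4, arr[mid]=25 -> 25 < 28, search right half
lo=5 > hi=4, target 28 not found

Binary search determines that 28 is not in the array after 4 comparisons. The search space was exhausted without finding the target.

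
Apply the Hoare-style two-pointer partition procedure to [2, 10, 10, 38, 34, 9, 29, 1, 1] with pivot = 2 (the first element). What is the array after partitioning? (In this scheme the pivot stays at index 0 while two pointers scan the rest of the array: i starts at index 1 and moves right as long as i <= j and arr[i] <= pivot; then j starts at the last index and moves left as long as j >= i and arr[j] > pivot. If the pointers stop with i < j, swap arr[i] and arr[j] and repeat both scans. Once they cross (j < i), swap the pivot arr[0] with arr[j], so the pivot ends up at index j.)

Hoare-style two-pointer partition with pivot = 2:

Initial array: [2, 10, 10, 38, 34, 9, 29, 1, 1]

Pointers start at i = 1, j = 8.
i stops at index 1 (arr[1]=10 > 2), j stops at index 8 (arr[8]=1 <= 2): swap arr[1] and arr[8], array becomes [2, 1, 10, 38, 34, 9, 29, 1, 10]
i stops at index 2 (arr[2]=10 > 2), j stops at index 7 (arr[7]=1 <= 2): swap arr[2] and arr[7], array becomes [2, 1, 1, 38, 34, 9, 29, 10, 10]
i ends at 3, j ends at 2: the pointers have crossed (j < i), so scanning stops.

Swap pivot arr[0] with arr[2] to place pivot at position 2: [1, 1, 2, 38, 34, 9, 29, 10, 10]
Pivot position: 2

After partitioning with pivot 2, the array becomes [1, 1, 2, 38, 34, 9, 29, 10, 10]. The pivot is placed at index 2. All elements to the left of the pivot are <= 2, and all elements to the right are > 2.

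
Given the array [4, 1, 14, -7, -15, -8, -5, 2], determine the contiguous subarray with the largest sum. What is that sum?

Using Kadane's algorithm on [4, 1, 14, -7, -15, -8, -5, 2]:

Scanning through the array:
Position 1 (value 1): max_ending_here = 5, max_so_far = 5
Position 2 (value 14): max_ending_here = 19, max_so_far = 19
Position 3 (value -7): max_ending_here = 12, max_so_far = 19
Position 4 (value -15): max_ending_here = -3, max_so_far = 19
Position 5 (value -8): max_ending_here = -8, max_so_far = 19
Position 6 (value -5): max_ending_here = -5, max_so_far = 19
Position 7 (value 2): max_ending_here = 2, max_so_far = 19

Maximum subarray: [4, 1, 14]
Maximum sum: 19

The maximum subarray is [4, 1, 14] with sum 19. This subarray runs from index 0 to index 2.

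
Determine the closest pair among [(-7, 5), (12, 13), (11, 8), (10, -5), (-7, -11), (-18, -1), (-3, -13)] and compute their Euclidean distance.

Computing all pairwise distances among 7 points:

d((-7, 5), (12, 13)) = 20.6155
d((-7, 5), (11, 8)) = 18.2483
d((-7, 5), (10, -5)) = 19.7231
d((-7, 5), (-7, -11)) = 16.0
d((-7, 5), (-18, -1)) = 12.53
d((-7, 5), (-3, -13)) = 18.4391
d((12, 13), (11, 8)) = 5.099
d((12, 13), (10, -5)) = 18.1108
d((12, 13), (-7, -11)) = 30.6105
d((12, 13), (-18, -1)) = 33.1059
d((12, 13), (-3, -13)) = 30.0167
d((11, 8), (10, -5)) = 13.0384
d((11, 8), (-7, -11)) = 26.1725
d((11, 8), (-18, -1)) = 30.3645
d((11, 8), (-3, -13)) = 25.2389
d((10, -5), (-7, -11)) = 18.0278
d((10, -5), (-18, -1)) = 28.2843
d((10, -5), (-3, -13)) = 15.2643
d((-7, -11), (-18, -1)) = 14.8661
d((-7, -11), (-3, -13)) = 4.4721 <-- minimum
d((-18, -1), (-3, -13)) = 19.2094

Closest pair: (-7, -11) and (-3, -13) with distance 4.4721

The closest pair is (-7, -11) and (-3, -13) with Euclidean distance 4.4721. For 7 points, brute-force pairwise comparison is shown above. For large n, the divide-and-conquer algorithm (sort by x, recurse on halves, check the dividing strip) achieves O(n log n).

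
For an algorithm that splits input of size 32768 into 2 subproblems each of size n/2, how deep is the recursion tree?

For divide and conquer with division factor 2:

Problem sizes at each level:
Level 0: 32768
Level 1: 16384
Level 2: 8192
Level 3: 4096
Level 4: 2048
Level 5: 1024
Level 6: 512
Level 7: 256
Level 8: 128
Level 9: 64
Level 10: 32
Level 11: 16
Level 12: 8
Level 13: 4
Level 14: 2
Level 15: 1

The root is level 0 and the size-1 base case is level 15 (the tree spans levels 0 through 15, i.e. 16 levels counting the root), so the depth is the number of divisions: log_2(32768) = 15

The recursion tree depth is log_2(32768) = 15. At each level, the problem size is divided by 2, so it takes 15 divisions to reduce to a base case of size 1. The algorithm makes 2 recursive calls at each level.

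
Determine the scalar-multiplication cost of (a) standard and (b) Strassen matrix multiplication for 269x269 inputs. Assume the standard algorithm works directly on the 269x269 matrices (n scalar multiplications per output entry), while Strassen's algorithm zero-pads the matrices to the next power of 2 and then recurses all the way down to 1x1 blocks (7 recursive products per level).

Matrix multiplication for 269x269 matrices:

Strassen's algorithm requires power-of-2 dimensions. Pad 269x269 to 512x512 (next power of 2).

Standard algorithm: 269^3 = 19465109 multiplications
Strassen's algorithm: 7^(log2(512)) = 7^9 = 40353607 multiplications
Difference: 19465109 - 40353607 = -20888498 (Strassen uses MORE here due to padding overhead — for small or just-over-power-of-2 n, padding can outweigh the per-level savings)

Standard: 19465109 multiplications (269^3). Strassen: 40353607 multiplications (7^9, after padding to 512x512). Strassen reduces 8 recursive multiplications to 7 at each level.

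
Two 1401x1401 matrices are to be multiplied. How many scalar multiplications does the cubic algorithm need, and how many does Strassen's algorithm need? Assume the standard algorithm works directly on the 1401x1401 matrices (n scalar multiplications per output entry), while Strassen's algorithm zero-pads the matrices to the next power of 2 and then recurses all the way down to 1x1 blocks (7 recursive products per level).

Matrix multiplication for 1401x1401 matrices:

Strassen's algorithm requires power-of-2 dimensions. Pad 1401x1401 to 2048x2048 (next power of 2).

Standard algorithm: 1401^3 = 2749884201 multiplications
Strassen's algorithm: 7^(log2(2048)) = 7^11 = 1977326743 multiplications
Savings: 2749884201 - 1977326743 = 772557458 multiplications

Standard: 2749884201 multiplications (1401^3). Strassen: 1977326743 multiplications (7^11, after padding to 2048x2048). Strassen reduces 8 recursive multiplications to 7 at each level.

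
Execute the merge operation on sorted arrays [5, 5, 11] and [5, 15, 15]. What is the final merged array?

Merging process:

Compare 5 vs 5: take 5 from left. Merged: [5]
Compare 5 vs 5: take 5 from left. Merged: [5, 5]
Compare 11 vs 5: take 5 from right. Merged: [5, 5, 5]
Compare 11 vs 15: take 11 from left. Merged: [5, 5, 5, 11]
Append remaining from right: [15, 15]. Merged: [5, 5, 5, 11, 15, 15]

Final merged array: [5, 5, 5, 11, 15, 15]
Total comparisons: 4

The merged array is [5, 5, 5, 11, 15, 15], requiring 4 comparisons. The merge step runs in O(n) time where n is the total number of elements.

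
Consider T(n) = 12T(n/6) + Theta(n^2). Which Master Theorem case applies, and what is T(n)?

Master Theorem for T(n) = 12T(n/6) + O(n^2):

a = 12, b = 6, c = 2
log_b(a) = log_6(12) = 1.3869

Case 3: c = 2 > log_6(12) = 1.3869
T(n) = O(n^2) = O(n^2)

For T(n) = 12T(n/6) + O(n^2): log_6(12) = 1.3869. This is Case 3 of the Master Theorem (c > log_b(a), work dominated by root), giving O(n^2).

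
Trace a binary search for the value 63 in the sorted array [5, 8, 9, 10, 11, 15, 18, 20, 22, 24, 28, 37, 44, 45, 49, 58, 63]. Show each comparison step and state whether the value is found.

Binary search for 63 in [5, 8, 9, 10, 11, 15, 18, 20, 22, 24, 28, 37, 44, 45, 49, 58, 63]:

lo=0, hi=16, mid=8, arr[mid]=22 -> 22 < 63, search right half
lo=9, hi=16, mid=12, arr[mid]=44 -> 44 < 63, search right half
lo=13, hi=16, mid=14, arr[mid]=49 -> 49 < 63, search right half
lo=15, hi=16, mid=15, arr[mid]=58 -> 58 < 63, search right half
lo=16, hi=16, mid=16, arr[mid]=63 -> Found target at index 16!

Binary search finds 63 at index 16 after 5 comparisons. The search repeatedly halves the search space by comparing with the middle element.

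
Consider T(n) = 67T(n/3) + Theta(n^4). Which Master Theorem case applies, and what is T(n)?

Master Theorem for T(n) = 67T(n/3) + O(n^4):

a = 67, b = 3, c = 4
log_b(a) = log_3(67) = 3.8273

Case 3: c = 4 > log_3(67) = 3.8273
T(n) = O(n^4) = O(n^4)

For T(n) = 67T(n/3) + O(n^4): log_3(67) = 3.8273. This is Case 3 of the Master Theorem (c > log_b(a), work dominated by root), giving O(n^4).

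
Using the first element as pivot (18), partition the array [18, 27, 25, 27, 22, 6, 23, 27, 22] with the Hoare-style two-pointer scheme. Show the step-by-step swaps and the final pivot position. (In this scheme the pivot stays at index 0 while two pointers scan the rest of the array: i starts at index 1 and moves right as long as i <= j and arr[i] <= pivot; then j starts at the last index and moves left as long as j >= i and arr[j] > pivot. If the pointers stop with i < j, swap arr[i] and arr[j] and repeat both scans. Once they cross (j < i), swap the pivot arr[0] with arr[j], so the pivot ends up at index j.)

Hoare-style two-pointer partition with pivot = 18:

Initial array: [18, 27, 25, 27, 22, 6, 23, 27, 22]

Pointers start at i = 1, j = 8.
i stops at index 1 (arr[1]=27 > 18), j stops at index 5 (arr[5]=6 <= 18): swap arr[1] and arr[5], array becomes [18, 6, 25, 27, 22, 27, 23, 27, 22]
i ends at 2, j ends at 1: the pointers have crossed (j < i), so scanning stops.

Swap pivot arr[0] with arr[1] to place pivot at position 1: [6, 18, 25, 27, 22, 27, 23, 27, 22]
Pivot position: 1

After partitioning with pivot 18, the array becomes [6, 18, 25, 27, 22, 27, 23, 27, 22]. The pivot is placed at index 1. All elements to the left of the pivot are <= 18, and all elements to the right are > 18.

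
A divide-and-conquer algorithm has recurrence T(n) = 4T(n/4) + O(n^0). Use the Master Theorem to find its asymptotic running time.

Master Theorem for T(n) = 4T(n/4) + O(n^0):

a = 4, b = 4, c = 0
log_b(a) = log_4(4) = 1.0000

Case 1: c = 0 < log_4(4) = 1.0000
T(n) = O(n^(log_4 4)) = O(n)

For T(n) = 4T(n/4) + O(n^0): log_4(4) = 1.0000. This is Case 1 of the Master Theorem (c < log_b(a), work dominated by leaves), giving O(n).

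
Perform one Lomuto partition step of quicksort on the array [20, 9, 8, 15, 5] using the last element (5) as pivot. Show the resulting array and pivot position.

Lomuto partition with pivot = 5:

Initial array: [20, 9, 8, 15, 5]

arr[0]=20 > 5: no swap
arr[1]=9 > 5: no swap
arr[2]=8 > 5: no swap
arr[3]=15 > 5: no swap

Place pivot at position 0: [5, 9, 8, 15, 20]
Pivot position: 0

After partitioning with pivot 5, the array becomes [5, 9, 8, 15, 20]. The pivot is placed at index 0. All elements to the left of the pivot are <= 5, and all elements to the right are > 5.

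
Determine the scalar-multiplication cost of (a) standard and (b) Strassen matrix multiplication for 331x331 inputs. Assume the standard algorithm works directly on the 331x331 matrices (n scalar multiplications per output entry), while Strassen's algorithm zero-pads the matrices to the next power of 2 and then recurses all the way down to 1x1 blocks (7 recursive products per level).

Matrix multiplication for 331x331 matrices:

Strassen's algorithm requires power-of-2 dimensions. Pad 331x331 to 512x512 (next power of 2).

Standard algorithm: 331^3 = 36264691 multiplications
Strassen's algorithm: 7^(log2(512)) = 7^9 = 40353607 multiplications
Difference: 36264691 - 40353607 = -4088916 (Strassen uses MORE here due to padding overhead — for small or just-over-power-of-2 n, padding can outweigh the per-level savings)

Standard: 36264691 multiplications (331^3). Strassen: 40353607 multiplications (7^9, after padding to 512x512). Strassen reduces 8 recursive multiplications to 7 at each level.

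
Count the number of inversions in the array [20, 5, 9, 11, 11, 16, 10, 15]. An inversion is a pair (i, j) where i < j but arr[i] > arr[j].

Finding inversions in [20, 5, 9, 11, 11, 16, 10, 15]:

(0, 1): arr[0]=20 > arr[1]=5
(0, 2): arr[0]=20 > arr[2]=9
(0, 3): arr[0]=20 > arr[3]=11
(0, 4): arr[0]=20 > arr[4]=11
(0, 5): arr[0]=20 > arr[5]=16
(0, 6): arr[0]=20 > arr[6]=10
(0, 7): arr[0]=20 > arr[7]=15
(3, 6): arr[3]=11 > arr[6]=10
(4, 6): arr[4]=11 > arr[6]=10
(5, 6): arr[5]=16 > arr[6]=10
(5, 7): arr[5]=16 > arr[7]=15

Total inversions: 11

The array has 11 inversion(s): (0,1), (0,2), (0,3), (0,4), (0,5), (0,6), (0,7), (3,6), (4,6), (5,6), (5,7). Each pair (i,j) satisfies i < j and arr[i] > arr[j].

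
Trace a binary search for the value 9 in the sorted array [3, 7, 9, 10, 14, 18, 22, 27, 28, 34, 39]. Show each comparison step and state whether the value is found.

Binary search for 9 in [3, 7, 9, 10, 14, 18, 22, 27, 28, 34, 39]:

lo=0, hi=10, mid=5, arr[mid]=18 -> 18 > 9, search left half
lo=0, hi=4, mid=2, arr[mid]=9 -> Found target at index 2!

Binary search finds 9 at index 2 after 2 comparisons. The search repeatedly halves the search space by comparing with the middle element.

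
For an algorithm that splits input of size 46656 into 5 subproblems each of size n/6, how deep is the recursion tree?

For divide and conquer with division factor 6:

Problem sizes at each level:
Level 0: 46656
Level 1: 7776
Level 2: 1296
Level 3: 216
Level 4: 36
Level 5: 6
Level 6: 1

The root is level 0 and the size-1 base case is level 6 (the tree spans levels 0 through 6, i.e. 7 levels counting the root), so the depth is the number of divisions: log_6(46656) = 6

The recursion tree depth is log_6(46656) = 6. At each level, the problem size is divided by 6, so it takes 6 divisions to reduce to a base case of size 1. The algorithm makes 5 recursive calls at each level.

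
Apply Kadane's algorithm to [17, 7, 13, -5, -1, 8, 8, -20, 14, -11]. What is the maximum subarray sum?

Using Kadane's algorithm on [17, 7, 13, -5, -1, 8, 8, -20, 14, -11]:

Scanning through the array:
Position 1 (value 7): max_ending_here = 24, max_so_far = 24
Position 2 (value 13): max_ending_here = 37, max_so_far = 37
Position 3 (value -5): max_ending_here = 32, max_so_far = 37
Position 4 (value -1): max_ending_here = 31, max_so_far = 37
Position 5 (value 8): max_ending_here = 39, max_so_far = 39
Position 6 (value 8): max_ending_here = 47, max_so_far = 47
Position 7 (value -20): max_ending_here = 27, max_so_far = 47
Position 8 (value 14): max_ending_here = 41, max_so_far = 47
Position 9 (value -11): max_ending_here = 30, max_so_far = 47

Maximum subarray: [17, 7, 13, -5, -1, 8, 8]
Maximum sum: 47

The maximum subarray is [17, 7, 13, -5, -1, 8, 8] with sum 47. This subarray runs from index 0 to index 6.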